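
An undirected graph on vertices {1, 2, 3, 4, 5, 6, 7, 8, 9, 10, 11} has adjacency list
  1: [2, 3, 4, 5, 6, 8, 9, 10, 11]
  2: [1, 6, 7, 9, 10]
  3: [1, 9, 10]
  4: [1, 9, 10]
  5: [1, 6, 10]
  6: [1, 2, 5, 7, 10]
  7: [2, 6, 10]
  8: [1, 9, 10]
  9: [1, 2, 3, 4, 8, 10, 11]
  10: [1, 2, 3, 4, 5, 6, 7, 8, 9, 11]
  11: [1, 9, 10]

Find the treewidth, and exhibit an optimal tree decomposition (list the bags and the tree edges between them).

Treewidth 3.
Bags: B1 = {1, 2, 9, 10}  B2 = {1, 2, 6, 10}  B3 = {1, 8, 9, 10}  B4 = {1, 9, 10, 11}  B5 = {1, 3, 9, 10}  B6 = {1, 5, 6, 10}  B7 = {1, 4, 9, 10}  B8 = {2, 6, 7, 10}
Tree: B1–B2, B1–B3, B1–B4, B3–B5, B2–B6, B4–B7, B2–B8

Every bag has size at most 4, so the width is 4 − 1 = 3 and tw(G) ≤ 3. On the other hand G contains the 4-clique {1, 2, 9, 10}. A clique must lie in a single bag of any decomposition, so no decomposition can have width below 3. Hence tw(G) = 3 exactly.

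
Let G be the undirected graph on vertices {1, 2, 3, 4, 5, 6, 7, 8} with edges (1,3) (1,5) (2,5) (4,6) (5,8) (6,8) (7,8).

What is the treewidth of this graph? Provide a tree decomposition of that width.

Every bag has size at most 2, so the width is 2 − 1 = 1 and tw(G) ≤ 1. G has an edge, so its treewidth is at least 1. Combining the bounds, tw(G) = 1.

Treewidth 1.
One such decomposition:
Bags: B1 = {1, 5}  B2 = {2, 5}  B3 = {1, 3}  B4 = {5, 8}  B5 = {7, 8}  B6 = {6, 8}  B7 = {4, 6}
Tree: B1–B2, B1–B3, B2–B4, B4–B5, B5–B6, B6–B7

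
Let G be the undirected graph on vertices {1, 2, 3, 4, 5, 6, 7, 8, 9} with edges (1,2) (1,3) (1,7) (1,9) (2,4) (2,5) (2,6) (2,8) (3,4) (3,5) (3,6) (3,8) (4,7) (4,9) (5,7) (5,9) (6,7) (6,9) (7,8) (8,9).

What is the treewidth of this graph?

A width-4 tree decomposition is:
Bags: B1 = {2, 3, 4, 7, 9}  B2 = {2, 3, 7, 8, 9}  B3 = {2, 3, 5, 7, 9}  B4 = {2, 3, 6, 7, 9}  B5 = {1, 2, 3, 7, 9}
Tree: B1–B2, B2–B3, B3–B4, B4–B5
The largest bag has 5 vertices, giving width 4; this decomposition certifies tw(G) ≤ 4. For the lower bound: the 5 vertex sets {4,9}, {3,8}, {5,7}, {2}, {6} are disjoint, each induces a connected subgraph, and every pair is joined by at least one edge of G. Contracting each set to a single vertex therefore yields K_{5} as a minor, and since treewidth is minor-monotone, tw(G) ≥ tw(K_{5}) = 4. Therefore the treewidth is 4.

4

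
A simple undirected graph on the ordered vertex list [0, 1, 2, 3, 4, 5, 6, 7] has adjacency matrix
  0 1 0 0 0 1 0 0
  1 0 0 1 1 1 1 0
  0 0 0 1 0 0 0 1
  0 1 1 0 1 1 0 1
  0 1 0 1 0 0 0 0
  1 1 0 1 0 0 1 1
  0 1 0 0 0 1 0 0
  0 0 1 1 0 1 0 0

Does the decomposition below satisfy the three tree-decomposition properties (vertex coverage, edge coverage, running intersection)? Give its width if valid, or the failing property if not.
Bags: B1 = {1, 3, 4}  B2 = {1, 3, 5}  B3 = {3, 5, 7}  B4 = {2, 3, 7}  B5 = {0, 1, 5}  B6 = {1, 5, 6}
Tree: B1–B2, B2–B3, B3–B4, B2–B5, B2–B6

Yes; width 2.

Every vertex of G appears in some bag (union = {0, 1, 2, 3, 4, 5, 6, 7}); every edge is covered by a bag; and for each vertex v the set of bags containing v is connected in the bag tree. The decomposition is therefore valid. The largest bag has 3 vertices, so the width is 2.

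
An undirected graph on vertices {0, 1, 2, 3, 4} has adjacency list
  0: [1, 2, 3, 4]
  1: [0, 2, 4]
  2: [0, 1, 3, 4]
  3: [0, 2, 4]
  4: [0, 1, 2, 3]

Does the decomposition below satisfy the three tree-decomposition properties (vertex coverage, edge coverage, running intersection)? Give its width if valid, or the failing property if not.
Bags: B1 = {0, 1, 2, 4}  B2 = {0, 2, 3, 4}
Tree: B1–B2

Yes; width 3.

Vertex coverage: the bags together contain {0, 1, 2, 3, 4}, the full vertex set. Edge coverage: each edge of G has both endpoints in at least one bag. Running intersection: for every vertex, the bags containing it form a connected subtree. All three properties hold, so this is a valid tree decomposition of width max|bag| − 1 = 3, and hence tw(G) ≤ 3.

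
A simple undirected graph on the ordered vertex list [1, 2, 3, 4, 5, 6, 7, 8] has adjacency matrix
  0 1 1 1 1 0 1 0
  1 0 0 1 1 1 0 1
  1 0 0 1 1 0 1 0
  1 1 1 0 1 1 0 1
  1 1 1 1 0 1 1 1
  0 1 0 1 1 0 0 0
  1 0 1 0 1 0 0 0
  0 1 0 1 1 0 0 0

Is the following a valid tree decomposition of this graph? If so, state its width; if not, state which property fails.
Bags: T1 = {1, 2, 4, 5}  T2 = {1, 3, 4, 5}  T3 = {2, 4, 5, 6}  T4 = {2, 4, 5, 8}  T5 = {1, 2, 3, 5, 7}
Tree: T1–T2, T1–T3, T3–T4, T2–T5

A tree decomposition must satisfy three properties: every vertex lies in some bag; for every edge, both endpoints lie together in some bag; and for every vertex, the bags containing it form a connected subtree. Here bags containing vertex 2 are not connected in the tree, so the decomposition is invalid.

No — bags containing vertex 2 are not connected in the tree.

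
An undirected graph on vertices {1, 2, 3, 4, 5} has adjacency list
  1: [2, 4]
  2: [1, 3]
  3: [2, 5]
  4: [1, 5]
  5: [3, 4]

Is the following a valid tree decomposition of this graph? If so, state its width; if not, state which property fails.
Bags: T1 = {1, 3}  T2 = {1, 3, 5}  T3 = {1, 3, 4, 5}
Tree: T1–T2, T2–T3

A tree decomposition must satisfy three properties: every vertex lies in some bag; for every edge, both endpoints lie together in some bag; and for every vertex, the bags containing it form a connected subtree. Here vertex 2 appears in no bag, so the decomposition is invalid.

No — vertex 2 appears in no bag.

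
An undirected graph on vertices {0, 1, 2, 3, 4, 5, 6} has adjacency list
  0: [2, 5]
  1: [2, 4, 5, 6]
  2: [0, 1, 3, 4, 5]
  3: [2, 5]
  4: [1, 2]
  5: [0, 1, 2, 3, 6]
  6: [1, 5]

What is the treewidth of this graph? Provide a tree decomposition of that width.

Each bag holds 3 vertices, so the decomposition has width 2, which upper-bounds the treewidth. Conversely, {1, 2, 4} is a clique of size 3, and the vertices of any clique must share a bag in every tree decomposition; so some bag has ≥ 3 vertices and tw(G) ≥ 2. Combining the bounds, tw(G) = 2.

Treewidth 2.
Bags: B1 = {1, 2, 5}  B2 = {1, 5, 6}  B3 = {0, 2, 5}  B4 = {1, 2, 4}  B5 = {2, 3, 5}
Tree: B1–B2, B1–B3, B1–B4, B1–B5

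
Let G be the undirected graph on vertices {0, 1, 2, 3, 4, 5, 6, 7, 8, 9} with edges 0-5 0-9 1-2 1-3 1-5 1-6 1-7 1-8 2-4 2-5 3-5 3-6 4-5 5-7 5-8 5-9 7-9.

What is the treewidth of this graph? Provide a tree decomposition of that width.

Every bag has size at most 3, so the width is 3 − 1 = 2 and tw(G) ≤ 2. Conversely, {0, 5, 9} is a clique of size 3, and the vertices of any clique must share a bag in every tree decomposition; so some bag has ≥ 3 vertices and tw(G) ≥ 2. Therefore the treewidth is 2.

Treewidth 2.
Bags: B1 = {1, 5, 7}  B2 = {5, 7, 9}  B3 = {1, 3, 5}  B4 = {1, 5, 8}  B5 = {0, 5, 9}  B6 = {1, 2, 5}  B7 = {2, 4, 5}  B8 = {1, 3, 6}
Tree: B1–B2, B1–B3, B1–B4, B2–B5, B3–B6, B6–B7, B3–B8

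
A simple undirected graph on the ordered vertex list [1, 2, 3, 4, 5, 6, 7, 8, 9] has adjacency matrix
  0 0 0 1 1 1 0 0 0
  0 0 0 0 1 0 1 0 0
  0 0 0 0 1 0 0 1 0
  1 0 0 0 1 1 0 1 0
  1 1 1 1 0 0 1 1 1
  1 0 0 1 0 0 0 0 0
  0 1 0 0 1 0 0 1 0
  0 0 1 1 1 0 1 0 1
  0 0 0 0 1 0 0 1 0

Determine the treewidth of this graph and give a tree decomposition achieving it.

Treewidth 2.
One optimal decomposition is:
Bags: B1 = {3, 5, 8}  B2 = {5, 8, 9}  B3 = {4, 5, 8}  B4 = {5, 7, 8}  B5 = {1, 4, 5}  B6 = {2, 5, 7}  B7 = {1, 4, 6}
Tree: B1–B2, B2–B3, B1–B4, B3–B5, B4–B6, B5–B7

Each bag holds 3 vertices, so the decomposition has width 2, which upper-bounds the treewidth. For the lower bound, the 3 vertices {5, 8, 9} are pairwise adjacent, and any tree decomposition puts a clique entirely inside one bag — forcing width ≥ 2. Combining the bounds, tw(G) = 2.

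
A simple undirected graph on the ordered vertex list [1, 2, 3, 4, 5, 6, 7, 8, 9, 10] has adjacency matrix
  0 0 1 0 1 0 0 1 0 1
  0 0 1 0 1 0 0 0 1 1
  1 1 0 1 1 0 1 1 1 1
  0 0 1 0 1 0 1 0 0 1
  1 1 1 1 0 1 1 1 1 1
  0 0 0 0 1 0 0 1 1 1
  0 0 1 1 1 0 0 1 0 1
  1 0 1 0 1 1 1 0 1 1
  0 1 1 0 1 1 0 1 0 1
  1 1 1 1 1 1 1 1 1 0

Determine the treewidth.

4

A width-4 tree decomposition is:
Bags: B1 = {3, 5, 8, 9, 10}  B2 = {5, 6, 8, 9, 10}  B3 = {2, 3, 5, 9, 10}  B4 = {3, 5, 7, 8, 10}  B5 = {1, 3, 5, 8, 10}  B6 = {3, 4, 5, 7, 10}
Tree: B1–B2, B1–B3, B1–B4, B1–B5, B4–B6
Each bag holds 5 vertices, so the decomposition has width 4, which upper-bounds the treewidth. For the lower bound, the 5 vertices {1, 3, 5, 8, 10} are pairwise adjacent, and any tree decomposition puts a clique entirely inside one bag — forcing width ≥ 4. The upper and lower bounds meet at 4, so that is the treewidth.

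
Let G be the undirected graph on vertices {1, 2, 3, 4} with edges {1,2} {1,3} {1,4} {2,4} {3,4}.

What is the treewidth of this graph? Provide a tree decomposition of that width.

Treewidth 2.
One optimal decomposition is:
Bags: B1 = {1, 2, 4}  B2 = {1, 3, 4}
Tree: B1–B2

Each bag holds 3 vertices, so the decomposition has width 2, which upper-bounds the treewidth. For the lower bound, the 3 vertices {1, 2, 4} are pairwise adjacent, and any tree decomposition puts a clique entirely inside one bag — forcing width ≥ 2. Therefore the treewidth is 2.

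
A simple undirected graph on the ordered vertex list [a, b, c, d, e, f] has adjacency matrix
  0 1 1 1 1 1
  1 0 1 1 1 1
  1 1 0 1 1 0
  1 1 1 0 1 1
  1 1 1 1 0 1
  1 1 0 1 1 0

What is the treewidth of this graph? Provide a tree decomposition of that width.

Every bag has size at most 5, so the width is 5 − 1 = 4 and tw(G) ≤ 4. On the other hand G contains the 5-clique {a, b, c, d, e}. A clique must lie in a single bag of any decomposition, so no decomposition can have width below 4. Hence tw(G) = 4 exactly.

Treewidth 4.
One optimal decomposition is:
Bags: B1 = {a, b, c, d, e}  B2 = {a, b, d, e, f}
Tree: B1–B2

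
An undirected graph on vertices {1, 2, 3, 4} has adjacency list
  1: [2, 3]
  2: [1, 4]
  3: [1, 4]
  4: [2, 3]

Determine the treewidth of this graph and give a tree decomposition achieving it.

Each bag holds 3 vertices, so the decomposition has width 2, which upper-bounds the treewidth. Since 2–1–3–4–2 is a cycle in G, G is not acyclic. Forests are exactly the graphs of treewidth ≤ 1, so tw(G) ≥ 2. Hence tw(G) = 2 exactly.

Treewidth 2.
Bags: B1 = {1, 2, 3}  B2 = {2, 3, 4}
Tree: B1–B2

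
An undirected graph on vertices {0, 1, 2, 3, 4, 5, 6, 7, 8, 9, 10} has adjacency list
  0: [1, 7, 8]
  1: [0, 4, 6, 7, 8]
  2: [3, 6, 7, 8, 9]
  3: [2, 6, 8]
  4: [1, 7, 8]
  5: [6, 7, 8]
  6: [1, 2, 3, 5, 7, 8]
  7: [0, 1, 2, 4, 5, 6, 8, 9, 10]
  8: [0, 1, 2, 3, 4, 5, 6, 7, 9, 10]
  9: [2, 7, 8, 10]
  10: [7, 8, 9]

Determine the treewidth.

A width-3 tree decomposition is:
Bags: B1 = {1, 6, 7, 8}  B2 = {1, 4, 7, 8}  B3 = {5, 6, 7, 8}  B4 = {0, 1, 7, 8}  B5 = {2, 6, 7, 8}  B6 = {2, 7, 8, 9}  B7 = {2, 3, 6, 8}  B8 = {7, 8, 9, 10}
Tree: B1–B2, B1–B3, B2–B4, B3–B5, B5–B6, B5–B7, B6–B8
Each bag holds 4 vertices, so the decomposition has width 3, which upper-bounds the treewidth. On the other hand G contains the 4-clique {2, 3, 6, 8}. A clique must lie in a single bag of any decomposition, so no decomposition can have width below 3. Combining the bounds, tw(G) = 3.

3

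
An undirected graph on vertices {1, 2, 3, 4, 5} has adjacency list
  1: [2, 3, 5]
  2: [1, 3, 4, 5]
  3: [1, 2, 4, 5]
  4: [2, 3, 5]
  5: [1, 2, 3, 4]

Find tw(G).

A width-3 tree decomposition is:
Bags: B1 = {1, 2, 3, 5}  B2 = {2, 3, 4, 5}
Tree: B1–B2
Each bag holds 4 vertices, so the decomposition has width 3, which upper-bounds the treewidth. Conversely, {1, 2, 3, 5} is a clique of size 4, and the vertices of any clique must share a bag in every tree decomposition; so some bag has ≥ 4 vertices and tw(G) ≥ 3. Combining the bounds, tw(G) = 3.

3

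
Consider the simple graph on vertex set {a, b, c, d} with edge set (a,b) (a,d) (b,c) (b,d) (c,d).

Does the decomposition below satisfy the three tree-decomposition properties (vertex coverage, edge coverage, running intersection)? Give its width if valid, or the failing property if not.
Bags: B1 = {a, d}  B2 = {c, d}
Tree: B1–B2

A tree decomposition must satisfy three properties: every vertex lies in some bag; for every edge, both endpoints lie together in some bag; and for every vertex, the bags containing it form a connected subtree. Here vertex b appears in no bag, so the decomposition is invalid.

No — vertex b appears in no bag.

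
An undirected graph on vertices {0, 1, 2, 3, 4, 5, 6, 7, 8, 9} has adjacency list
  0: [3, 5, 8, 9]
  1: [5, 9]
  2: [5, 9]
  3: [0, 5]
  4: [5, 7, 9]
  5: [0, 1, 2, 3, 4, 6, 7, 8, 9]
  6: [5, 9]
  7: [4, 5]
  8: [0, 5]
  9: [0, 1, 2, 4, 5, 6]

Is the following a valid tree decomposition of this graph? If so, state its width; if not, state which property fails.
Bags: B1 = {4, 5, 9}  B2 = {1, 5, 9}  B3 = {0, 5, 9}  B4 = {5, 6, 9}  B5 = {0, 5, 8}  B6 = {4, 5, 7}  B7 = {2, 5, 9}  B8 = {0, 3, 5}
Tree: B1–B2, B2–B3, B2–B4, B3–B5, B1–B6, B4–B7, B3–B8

Every vertex of G appears in some bag (union = {0, 1, 2, 3, 4, 5, 6, 7, 8, 9}); every edge is covered by a bag; and for each vertex v the set of bags containing v is connected in the bag tree. The decomposition is therefore valid. The largest bag has 3 vertices, so the width is 2.

Yes; width 2.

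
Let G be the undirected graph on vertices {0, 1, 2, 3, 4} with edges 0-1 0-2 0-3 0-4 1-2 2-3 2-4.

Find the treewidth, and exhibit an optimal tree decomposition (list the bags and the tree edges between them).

Treewidth 2.
One such decomposition:
Bags: B1 = {0, 2, 4}  B2 = {0, 2, 3}  B3 = {0, 1, 2}
Tree: B1–B2, B2–B3

The largest bag has 3 vertices, giving width 2; this decomposition certifies tw(G) ≤ 2. On the other hand G contains the 3-clique {0, 1, 2}. A clique must lie in a single bag of any decomposition, so no decomposition can have width below 2. Combining the bounds, tw(G) = 2.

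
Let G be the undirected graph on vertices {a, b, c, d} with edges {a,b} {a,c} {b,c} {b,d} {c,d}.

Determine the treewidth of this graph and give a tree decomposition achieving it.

Every bag has size at most 3, so the width is 3 − 1 = 2 and tw(G) ≤ 2. On the other hand G contains the 3-clique {b, c, d}. A clique must lie in a single bag of any decomposition, so no decomposition can have width below 2. Therefore the treewidth is 2.

Treewidth 2.
Bags: B1 = {a, b, c}  B2 = {b, c, d}
Tree: B1–B2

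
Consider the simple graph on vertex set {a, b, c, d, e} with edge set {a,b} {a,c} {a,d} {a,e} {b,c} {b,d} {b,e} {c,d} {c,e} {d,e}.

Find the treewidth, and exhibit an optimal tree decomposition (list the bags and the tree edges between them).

With just one bag of size 5, the width is 5 − 1 = 4, so tw(G) ≤ 4. On the other hand G contains the 5-clique {a, b, c, d, e}. A clique must lie in a single bag of any decomposition, so no decomposition can have width below 4. The upper and lower bounds meet at 4, so that is the treewidth.

Treewidth 4.
Bags: B1 = {a, b, c, d, e}
Tree: (single bag)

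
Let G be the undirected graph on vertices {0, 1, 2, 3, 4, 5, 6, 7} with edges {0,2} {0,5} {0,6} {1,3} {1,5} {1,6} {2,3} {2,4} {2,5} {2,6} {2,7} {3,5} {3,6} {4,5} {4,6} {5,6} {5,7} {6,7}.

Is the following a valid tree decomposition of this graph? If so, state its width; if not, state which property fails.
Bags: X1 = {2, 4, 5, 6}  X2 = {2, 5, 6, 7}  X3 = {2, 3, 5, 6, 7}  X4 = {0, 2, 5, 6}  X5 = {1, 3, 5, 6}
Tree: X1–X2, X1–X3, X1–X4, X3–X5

No — bags containing vertex 7 are not connected in the tree.

A tree decomposition must satisfy three properties: every vertex lies in some bag; for every edge, both endpoints lie together in some bag; and for every vertex, the bags containing it form a connected subtree. Here bags containing vertex 7 are not connected in the tree, so the decomposition is invalid.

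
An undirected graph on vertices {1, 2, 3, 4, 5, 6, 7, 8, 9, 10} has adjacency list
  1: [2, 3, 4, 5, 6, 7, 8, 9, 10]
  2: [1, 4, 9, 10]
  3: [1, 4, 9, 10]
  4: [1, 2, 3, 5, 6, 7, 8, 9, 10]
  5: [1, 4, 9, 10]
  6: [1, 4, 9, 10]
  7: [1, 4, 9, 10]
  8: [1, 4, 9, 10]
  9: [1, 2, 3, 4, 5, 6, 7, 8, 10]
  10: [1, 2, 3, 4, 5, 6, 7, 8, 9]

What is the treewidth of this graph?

4

A width-4 tree decomposition is:
Bags: B1 = {1, 4, 6, 9, 10}  B2 = {1, 2, 4, 9, 10}  B3 = {1, 4, 7, 9, 10}  B4 = {1, 4, 5, 9, 10}  B5 = {1, 4, 8, 9, 10}  B6 = {1, 3, 4, 9, 10}
Tree: B1–B2, B1–B3, B1–B4, B2–B5, B1–B6
Every bag has size at most 5, so the width is 5 − 1 = 4 and tw(G) ≤ 4. For the lower bound, the 5 vertices {1, 2, 4, 9, 10} are pairwise adjacent, and any tree decomposition puts a clique entirely inside one bag — forcing width ≥ 4. The upper and lower bounds meet at 4, so that is the treewidth.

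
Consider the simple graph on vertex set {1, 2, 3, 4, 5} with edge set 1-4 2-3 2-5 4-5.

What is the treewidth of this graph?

1

A width-1 tree decomposition is:
Bags: B1 = {1, 4}  B2 = {4, 5}  B3 = {2, 5}  B4 = {2, 3}
Tree: B1–B2, B2–B3, B3–B4
Each bag holds 2 vertices, so the decomposition has width 1, which upper-bounds the treewidth. Since G has at least one edge (e.g. 1–4), it is not an edgeless graph, so tw(G) ≥ 1. Therefore the treewidth is 1.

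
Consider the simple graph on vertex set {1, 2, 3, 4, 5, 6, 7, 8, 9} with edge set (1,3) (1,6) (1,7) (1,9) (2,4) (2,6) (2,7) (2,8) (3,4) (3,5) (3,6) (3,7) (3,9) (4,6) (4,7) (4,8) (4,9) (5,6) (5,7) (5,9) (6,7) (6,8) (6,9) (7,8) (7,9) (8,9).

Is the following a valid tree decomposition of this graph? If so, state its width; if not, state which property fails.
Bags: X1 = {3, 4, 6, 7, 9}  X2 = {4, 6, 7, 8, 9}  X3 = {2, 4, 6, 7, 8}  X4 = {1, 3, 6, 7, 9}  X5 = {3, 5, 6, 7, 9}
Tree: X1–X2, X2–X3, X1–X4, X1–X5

Yes; width 4.

Vertex coverage: the bags together contain {1, 2, 3, 4, 5, 6, 7, 8, 9}, the full vertex set. Edge coverage: each edge of G has both endpoints in at least one bag. Running intersection: for every vertex, the bags containing it form a connected subtree. All three properties hold, so this is a valid tree decomposition of width max|bag| − 1 = 4, and hence tw(G) ≤ 4.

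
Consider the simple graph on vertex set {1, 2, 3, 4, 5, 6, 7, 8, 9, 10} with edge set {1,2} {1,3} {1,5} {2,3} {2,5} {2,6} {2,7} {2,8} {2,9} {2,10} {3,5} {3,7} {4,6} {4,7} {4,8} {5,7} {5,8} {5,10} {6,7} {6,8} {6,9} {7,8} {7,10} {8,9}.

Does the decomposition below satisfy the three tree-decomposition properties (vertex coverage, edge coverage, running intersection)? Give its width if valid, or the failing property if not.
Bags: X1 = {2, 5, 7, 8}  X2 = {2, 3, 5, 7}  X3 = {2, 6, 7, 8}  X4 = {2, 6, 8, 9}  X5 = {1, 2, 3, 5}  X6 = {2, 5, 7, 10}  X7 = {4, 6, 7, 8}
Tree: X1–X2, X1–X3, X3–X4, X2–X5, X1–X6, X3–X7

Yes; width 3.

Vertex coverage: the bags together contain {1, 2, 3, 4, 5, 6, 7, 8, 9, 10}, the full vertex set. Edge coverage: each edge of G has both endpoints in at least one bag. Running intersection: for every vertex, the bags containing it form a connected subtree. All three properties hold, so this is a valid tree decomposition of width max|bag| − 1 = 3, and hence tw(G) ≤ 3.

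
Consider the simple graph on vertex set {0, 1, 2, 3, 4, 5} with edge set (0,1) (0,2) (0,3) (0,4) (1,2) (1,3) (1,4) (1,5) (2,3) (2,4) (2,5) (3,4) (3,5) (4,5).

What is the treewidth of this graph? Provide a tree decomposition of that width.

Each bag holds 5 vertices, so the decomposition has width 4, which upper-bounds the treewidth. For the lower bound, the 5 vertices {0, 1, 2, 3, 4} are pairwise adjacent, and any tree decomposition puts a clique entirely inside one bag — forcing width ≥ 4. Hence tw(G) = 4 exactly.

Treewidth 4.
Bags: B1 = {1, 2, 3, 4, 5}  B2 = {0, 1, 2, 3, 4}
Tree: B1–B2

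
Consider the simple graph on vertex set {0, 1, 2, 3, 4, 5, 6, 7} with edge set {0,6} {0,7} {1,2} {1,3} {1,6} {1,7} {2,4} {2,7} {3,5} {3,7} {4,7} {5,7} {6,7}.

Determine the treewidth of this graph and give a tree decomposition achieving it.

The largest bag has 3 vertices, giving width 2; this decomposition certifies tw(G) ≤ 2. For the lower bound, the 3 vertices {0, 6, 7} are pairwise adjacent, and any tree decomposition puts a clique entirely inside one bag — forcing width ≥ 2. Combining the bounds, tw(G) = 2.

Treewidth 2.
Bags: B1 = {1, 3, 7}  B2 = {3, 5, 7}  B3 = {1, 6, 7}  B4 = {0, 6, 7}  B5 = {1, 2, 7}  B6 = {2, 4, 7}
Tree: B1–B2, B1–B3, B3–B4, B3–B5, B5–B6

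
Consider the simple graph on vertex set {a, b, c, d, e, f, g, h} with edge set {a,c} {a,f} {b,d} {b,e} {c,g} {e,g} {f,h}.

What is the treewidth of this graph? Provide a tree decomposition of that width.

The largest bag has 2 vertices, giving width 1; this decomposition certifies tw(G) ≤ 1. G has an edge, so its treewidth is at least 1. Hence tw(G) = 1 exactly.

Treewidth 1.
One optimal decomposition is:
Bags: B1 = {f, h}  B2 = {a, f}  B3 = {a, c}  B4 = {c, g}  B5 = {e, g}  B6 = {b, e}  B7 = {b, d}
Tree: B1–B2, B2–B3, B3–B4, B4–B5, B5–B6, B6–B7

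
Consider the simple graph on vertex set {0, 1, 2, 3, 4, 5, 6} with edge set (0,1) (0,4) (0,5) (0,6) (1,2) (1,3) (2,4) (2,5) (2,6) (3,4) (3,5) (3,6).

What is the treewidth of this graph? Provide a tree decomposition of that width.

The largest bag has 4 vertices, giving width 3; this decomposition certifies tw(G) ≤ 3. For the lower bound: the 4 vertex sets {0,6}, {2,4}, {3}, {1} are disjoint, each induces a connected subgraph, and every pair is joined by at least one edge of G. Contracting each set to a single vertex therefore yields K_{4} as a minor, and since treewidth is minor-monotone, tw(G) ≥ tw(K_{4}) = 3. Combining the bounds, tw(G) = 3.

Treewidth 3.
One optimal decomposition is:
Bags: B1 = {0, 2, 3, 6}  B2 = {0, 2, 3, 4}  B3 = {0, 1, 2, 3}  B4 = {0, 2, 3, 5}
Tree: B1–B2, B2–B3, B3–B4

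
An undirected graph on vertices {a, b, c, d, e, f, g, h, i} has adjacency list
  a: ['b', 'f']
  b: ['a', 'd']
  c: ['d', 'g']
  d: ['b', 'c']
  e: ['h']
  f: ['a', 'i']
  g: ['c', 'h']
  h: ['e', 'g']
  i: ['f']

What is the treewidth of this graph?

A width-1 tree decomposition is:
Bags: B1 = {e, h}  B2 = {g, h}  B3 = {c, g}  B4 = {c, d}  B5 = {b, d}  B6 = {a, b}  B7 = {a, f}  B8 = {f, i}
Tree: B1–B2, B2–B3, B3–B4, B4–B5, B5–B6, B6–B7, B7–B8
The largest bag has 2 vertices, giving width 1; this decomposition certifies tw(G) ≤ 1. G has an edge, so its treewidth is at least 1. The upper and lower bounds meet at 1, so that is the treewidth.

1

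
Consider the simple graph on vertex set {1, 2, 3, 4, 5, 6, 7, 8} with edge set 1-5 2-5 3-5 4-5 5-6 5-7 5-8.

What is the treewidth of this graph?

1

A width-1 tree decomposition is:
Bags: B1 = {5, 8}  B2 = {2, 5}  B3 = {4, 5}  B4 = {5, 7}  B5 = {1, 5}  B6 = {3, 5}  B7 = {5, 6}
Tree: B1–B2, B1–B3, B1–B4, B1–B5, B1–B6, B3–B7
Every bag has size at most 2, so the width is 2 − 1 = 1 and tw(G) ≤ 1. Any graph with an edge has treewidth ≥ 1, and G has the edge 8–5. The upper and lower bounds meet at 1, so that is the treewidth.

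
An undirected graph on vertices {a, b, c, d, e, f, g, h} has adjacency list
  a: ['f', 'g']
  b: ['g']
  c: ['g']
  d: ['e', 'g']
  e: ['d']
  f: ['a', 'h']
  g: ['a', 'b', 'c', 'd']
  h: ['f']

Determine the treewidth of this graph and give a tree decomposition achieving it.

Every bag has size at most 2, so the width is 2 − 1 = 1 and tw(G) ≤ 1. Any graph with an edge has treewidth ≥ 1, and G has the edge g–a. Combining the bounds, tw(G) = 1.

Treewidth 1.
One optimal decomposition is:
Bags: B1 = {a, g}  B2 = {b, g}  B3 = {a, f}  B4 = {d, g}  B5 = {c, g}  B6 = {d, e}  B7 = {f, h}
Tree: B1–B2, B1–B3, B2–B4, B1–B5, B4–B6, B3–B7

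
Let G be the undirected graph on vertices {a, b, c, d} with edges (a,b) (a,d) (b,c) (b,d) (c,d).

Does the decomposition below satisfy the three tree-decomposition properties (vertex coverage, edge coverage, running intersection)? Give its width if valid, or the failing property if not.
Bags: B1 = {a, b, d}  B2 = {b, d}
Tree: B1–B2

No — vertex c appears in no bag.

A tree decomposition must satisfy three properties: every vertex lies in some bag; for every edge, both endpoints lie together in some bag; and for every vertex, the bags containing it form a connected subtree. Here vertex c appears in no bag, so the decomposition is invalid.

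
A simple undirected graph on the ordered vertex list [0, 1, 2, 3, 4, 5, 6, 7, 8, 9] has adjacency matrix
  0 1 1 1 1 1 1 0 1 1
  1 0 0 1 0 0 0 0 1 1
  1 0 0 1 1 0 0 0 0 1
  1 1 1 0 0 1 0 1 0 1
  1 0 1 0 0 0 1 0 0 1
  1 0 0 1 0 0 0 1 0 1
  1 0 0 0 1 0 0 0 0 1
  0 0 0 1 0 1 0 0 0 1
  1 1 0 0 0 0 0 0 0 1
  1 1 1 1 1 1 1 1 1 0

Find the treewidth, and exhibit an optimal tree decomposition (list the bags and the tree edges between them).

The largest bag has 4 vertices, giving width 3; this decomposition certifies tw(G) ≤ 3. On the other hand G contains the 4-clique {0, 1, 8, 9}. A clique must lie in a single bag of any decomposition, so no decomposition can have width below 3. Therefore the treewidth is 3.

Treewidth 3.
One optimal decomposition is:
Bags: B1 = {0, 1, 8, 9}  B2 = {0, 1, 3, 9}  B3 = {0, 3, 5, 9}  B4 = {0, 2, 3, 9}  B5 = {0, 2, 4, 9}  B6 = {0, 4, 6, 9}  B7 = {3, 5, 7, 9}
Tree: B1–B2, B2–B3, B3–B4, B4–B5, B5–B6, B3–B7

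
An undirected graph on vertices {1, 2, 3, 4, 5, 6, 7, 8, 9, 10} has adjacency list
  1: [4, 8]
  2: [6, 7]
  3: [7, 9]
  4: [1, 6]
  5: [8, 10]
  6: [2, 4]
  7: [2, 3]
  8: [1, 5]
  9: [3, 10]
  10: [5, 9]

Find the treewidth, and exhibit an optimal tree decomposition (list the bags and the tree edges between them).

The largest bag has 3 vertices, giving width 2; this decomposition certifies tw(G) ≤ 2. The edges 1–4–6–2–7–3–9–10–5–8–1 form a cycle, so G is not a tree and its treewidth is at least 2. Combining the bounds, tw(G) = 2.

Treewidth 2.
Bags: B1 = {1, 4, 6}  B2 = {1, 2, 6}  B3 = {1, 2, 7}  B4 = {1, 3, 7}  B5 = {1, 3, 9}  B6 = {1, 9, 10}  B7 = {1, 5, 10}  B8 = {1, 5, 8}
Tree: B1–B2, B2–B3, B3–B4, B4–B5, B5–B6, B6–B7, B7–B8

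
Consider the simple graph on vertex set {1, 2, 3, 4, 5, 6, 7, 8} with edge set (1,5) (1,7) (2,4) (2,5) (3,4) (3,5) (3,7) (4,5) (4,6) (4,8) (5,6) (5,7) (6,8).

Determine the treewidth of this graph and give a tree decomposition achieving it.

The largest bag has 3 vertices, giving width 2; this decomposition certifies tw(G) ≤ 2. On the other hand G contains the 3-clique {4, 6, 8}. A clique must lie in a single bag of any decomposition, so no decomposition can have width below 2. Combining the bounds, tw(G) = 2.

Treewidth 2.
One such decomposition:
Bags: B1 = {4, 6, 8}  B2 = {4, 5, 6}  B3 = {2, 4, 5}  B4 = {3, 4, 5}  B5 = {3, 5, 7}  B6 = {1, 5, 7}
Tree: B1–B2, B2–B3, B2–B4, B4–B5, B5–B6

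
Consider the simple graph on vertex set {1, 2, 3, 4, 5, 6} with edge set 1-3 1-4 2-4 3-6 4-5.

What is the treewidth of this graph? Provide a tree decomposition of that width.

The largest bag has 2 vertices, giving width 1; this decomposition certifies tw(G) ≤ 1. G has an edge, so its treewidth is at least 1. Therefore the treewidth is 1.

Treewidth 1.
One such decomposition:
Bags: B1 = {1, 3}  B2 = {3, 6}  B3 = {1, 4}  B4 = {4, 5}  B5 = {2, 4}
Tree: B1–B2, B1–B3, B3–B4, B3–B5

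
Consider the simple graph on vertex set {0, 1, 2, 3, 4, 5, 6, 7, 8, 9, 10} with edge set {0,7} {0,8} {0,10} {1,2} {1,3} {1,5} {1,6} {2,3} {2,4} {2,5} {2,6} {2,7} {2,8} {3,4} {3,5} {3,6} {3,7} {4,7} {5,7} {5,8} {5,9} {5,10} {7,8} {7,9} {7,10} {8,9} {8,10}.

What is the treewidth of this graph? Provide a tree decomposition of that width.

Treewidth 3.
Bags: B1 = {2, 5, 7, 8}  B2 = {5, 7, 8, 9}  B3 = {2, 3, 5, 7}  B4 = {1, 2, 3, 5}  B5 = {5, 7, 8, 10}  B6 = {2, 3, 4, 7}  B7 = {1, 2, 3, 6}  B8 = {0, 7, 8, 10}
Tree: B1–B2, B1–B3, B3–B4, B2–B5, B3–B6, B4–B7, B5–B8

Each bag holds 4 vertices, so the decomposition has width 3, which upper-bounds the treewidth. For the lower bound, the 4 vertices {1, 2, 3, 5} are pairwise adjacent, and any tree decomposition puts a clique entirely inside one bag — forcing width ≥ 3. Therefore the treewidth is 3.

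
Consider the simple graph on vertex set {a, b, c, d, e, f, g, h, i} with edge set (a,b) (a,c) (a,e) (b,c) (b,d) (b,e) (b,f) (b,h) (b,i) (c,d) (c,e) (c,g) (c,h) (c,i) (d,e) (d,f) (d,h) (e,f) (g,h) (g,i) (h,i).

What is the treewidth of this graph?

3

A width-3 tree decomposition is:
Bags: B1 = {b, c, h, i}  B2 = {c, g, h, i}  B3 = {b, c, d, h}  B4 = {b, c, d, e}  B5 = {b, d, e, f}  B6 = {a, b, c, e}
Tree: B1–B2, B1–B3, B3–B4, B4–B5, B4–B6
Every bag has size at most 4, so the width is 4 − 1 = 3 and tw(G) ≤ 3. Conversely, {c, g, h, i} is a clique of size 4, and the vertices of any clique must share a bag in every tree decomposition; so some bag has ≥ 4 vertices and tw(G) ≥ 3. Hence tw(G) = 3 exactly.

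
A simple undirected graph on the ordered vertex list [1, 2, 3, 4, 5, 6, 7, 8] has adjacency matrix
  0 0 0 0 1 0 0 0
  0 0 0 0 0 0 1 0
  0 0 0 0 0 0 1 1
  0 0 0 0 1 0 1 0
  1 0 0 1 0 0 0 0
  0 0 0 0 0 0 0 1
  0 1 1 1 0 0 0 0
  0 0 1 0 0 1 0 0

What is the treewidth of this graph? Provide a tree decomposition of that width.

The largest bag has 2 vertices, giving width 1; this decomposition certifies tw(G) ≤ 1. G has an edge, so its treewidth is at least 1. The upper and lower bounds meet at 1, so that is the treewidth.

Treewidth 1.
Bags: B1 = {3, 7}  B2 = {4, 7}  B3 = {4, 5}  B4 = {2, 7}  B5 = {3, 8}  B6 = {1, 5}  B7 = {6, 8}
Tree: B1–B2, B2–B3, B2–B4, B1–B5, B3–B6, B5–B7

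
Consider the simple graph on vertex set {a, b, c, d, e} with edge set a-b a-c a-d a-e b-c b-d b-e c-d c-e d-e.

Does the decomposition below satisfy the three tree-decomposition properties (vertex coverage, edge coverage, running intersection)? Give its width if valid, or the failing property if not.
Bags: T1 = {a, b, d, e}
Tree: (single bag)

No — vertex c appears in no bag.

A tree decomposition must satisfy three properties: every vertex lies in some bag; for every edge, both endpoints lie together in some bag; and for every vertex, the bags containing it form a connected subtree. Here vertex c appears in no bag, so the decomposition is invalid.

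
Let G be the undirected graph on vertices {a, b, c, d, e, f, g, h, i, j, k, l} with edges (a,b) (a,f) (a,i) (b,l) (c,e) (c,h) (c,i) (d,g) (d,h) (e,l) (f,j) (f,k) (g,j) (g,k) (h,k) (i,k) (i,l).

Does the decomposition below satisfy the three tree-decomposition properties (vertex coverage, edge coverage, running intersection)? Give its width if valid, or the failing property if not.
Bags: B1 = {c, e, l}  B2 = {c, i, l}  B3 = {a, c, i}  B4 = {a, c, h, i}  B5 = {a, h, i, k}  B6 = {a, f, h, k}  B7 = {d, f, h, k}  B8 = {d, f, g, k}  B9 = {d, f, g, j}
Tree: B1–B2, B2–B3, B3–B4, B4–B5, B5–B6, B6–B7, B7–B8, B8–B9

No — vertex b appears in no bag.

A tree decomposition must satisfy three properties: every vertex lies in some bag; for every edge, both endpoints lie together in some bag; and for every vertex, the bags containing it form a connected subtree. Here vertex b appears in no bag, so the decomposition is invalid.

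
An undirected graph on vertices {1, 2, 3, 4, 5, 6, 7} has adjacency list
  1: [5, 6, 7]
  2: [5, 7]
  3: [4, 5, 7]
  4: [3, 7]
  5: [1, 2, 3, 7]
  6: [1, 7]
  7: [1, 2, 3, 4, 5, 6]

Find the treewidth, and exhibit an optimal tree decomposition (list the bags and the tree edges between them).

Each bag holds 3 vertices, so the decomposition has width 2, which upper-bounds the treewidth. Conversely, {3, 4, 7} is a clique of size 3, and the vertices of any clique must share a bag in every tree decomposition; so some bag has ≥ 3 vertices and tw(G) ≥ 2. Therefore the treewidth is 2.

Treewidth 2.
One such decomposition:
Bags: B1 = {3, 4, 7}  B2 = {3, 5, 7}  B3 = {1, 5, 7}  B4 = {2, 5, 7}  B5 = {1, 6, 7}
Tree: B1–B2, B2–B3, B2–B4, B3–B5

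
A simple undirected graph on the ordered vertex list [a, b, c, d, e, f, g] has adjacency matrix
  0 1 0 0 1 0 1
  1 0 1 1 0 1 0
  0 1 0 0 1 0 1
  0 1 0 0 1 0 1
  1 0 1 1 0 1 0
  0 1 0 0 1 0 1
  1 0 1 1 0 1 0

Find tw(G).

A width-3 tree decomposition is:
Bags: B1 = {b, e, f, g}  B2 = {b, c, e, g}  B3 = {b, d, e, g}  B4 = {a, b, e, g}
Tree: B1–B2, B2–B3, B3–B4
The largest bag has 4 vertices, giving width 3; this decomposition certifies tw(G) ≤ 3. For the lower bound: the 4 vertex sets {b,f}, {c,e}, {g}, {d} are disjoint, each induces a connected subgraph, and every pair is joined by at least one edge of G. Contracting each set to a single vertex therefore yields K_{4} as a minor, and since treewidth is minor-monotone, tw(G) ≥ tw(K_{4}) = 3. Therefore the treewidth is 3.

3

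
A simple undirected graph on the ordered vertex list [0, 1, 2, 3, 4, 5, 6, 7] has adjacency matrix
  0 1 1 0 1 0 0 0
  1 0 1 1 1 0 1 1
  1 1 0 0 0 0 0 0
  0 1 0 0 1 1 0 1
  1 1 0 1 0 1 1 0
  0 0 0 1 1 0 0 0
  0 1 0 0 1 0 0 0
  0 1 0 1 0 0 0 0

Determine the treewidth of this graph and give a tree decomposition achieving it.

The largest bag has 3 vertices, giving width 2; this decomposition certifies tw(G) ≤ 2. On the other hand G contains the 3-clique {0, 1, 2}. A clique must lie in a single bag of any decomposition, so no decomposition can have width below 2. Combining the bounds, tw(G) = 2.

Treewidth 2.
One such decomposition:
Bags: B1 = {1, 3, 4}  B2 = {3, 4, 5}  B3 = {1, 4, 6}  B4 = {0, 1, 4}  B5 = {0, 1, 2}  B6 = {1, 3, 7}
Tree: B1–B2, B1–B3, B3–B4, B4–B5, B1–B6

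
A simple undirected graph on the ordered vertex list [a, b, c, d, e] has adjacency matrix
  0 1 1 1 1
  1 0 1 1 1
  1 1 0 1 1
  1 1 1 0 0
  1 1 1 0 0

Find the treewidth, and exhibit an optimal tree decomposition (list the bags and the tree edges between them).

Treewidth 3.
Bags: B1 = {a, b, c, d}  B2 = {a, b, c, e}
Tree: B1–B2

Every bag has size at most 4, so the width is 4 − 1 = 3 and tw(G) ≤ 3. For the lower bound, the 4 vertices {a, b, c, d} are pairwise adjacent, and any tree decomposition puts a clique entirely inside one bag — forcing width ≥ 3. Hence tw(G) = 3 exactly.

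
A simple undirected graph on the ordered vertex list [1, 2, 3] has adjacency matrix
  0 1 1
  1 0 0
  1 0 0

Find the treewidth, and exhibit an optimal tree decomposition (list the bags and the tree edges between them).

Treewidth 1.
One optimal decomposition is:
Bags: B1 = {1, 2}  B2 = {1, 3}
Tree: B1–B2

The largest bag has 2 vertices, giving width 1; this decomposition certifies tw(G) ≤ 1. Any graph with an edge has treewidth ≥ 1, and G has the edge 1–2. The upper and lower bounds meet at 1, so that is the treewidth.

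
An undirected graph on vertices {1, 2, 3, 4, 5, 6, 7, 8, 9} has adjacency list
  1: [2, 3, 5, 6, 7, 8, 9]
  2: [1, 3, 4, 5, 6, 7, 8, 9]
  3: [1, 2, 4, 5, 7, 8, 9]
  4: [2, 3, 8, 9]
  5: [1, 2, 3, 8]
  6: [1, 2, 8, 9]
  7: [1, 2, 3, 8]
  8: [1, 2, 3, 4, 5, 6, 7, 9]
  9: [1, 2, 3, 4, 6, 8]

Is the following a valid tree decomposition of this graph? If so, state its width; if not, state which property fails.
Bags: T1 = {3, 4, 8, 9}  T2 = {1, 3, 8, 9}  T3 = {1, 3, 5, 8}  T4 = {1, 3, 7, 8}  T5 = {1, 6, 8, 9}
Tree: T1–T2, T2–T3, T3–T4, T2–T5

A tree decomposition must satisfy three properties: every vertex lies in some bag; for every edge, both endpoints lie together in some bag; and for every vertex, the bags containing it form a connected subtree. Here vertex 2 appears in no bag, so the decomposition is invalid.

No — vertex 2 appears in no bag.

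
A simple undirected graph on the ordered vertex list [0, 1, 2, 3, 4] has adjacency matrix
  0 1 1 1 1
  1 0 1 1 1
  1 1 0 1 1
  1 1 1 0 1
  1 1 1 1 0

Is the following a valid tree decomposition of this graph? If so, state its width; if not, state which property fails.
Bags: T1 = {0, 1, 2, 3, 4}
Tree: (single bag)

Every vertex of G appears in some bag (union = {0, 1, 2, 3, 4}); every edge is covered by a bag; and for each vertex v the set of bags containing v is connected in the bag tree. The decomposition is therefore valid. The largest bag has 5 vertices, so the width is 4.

Yes; width 4.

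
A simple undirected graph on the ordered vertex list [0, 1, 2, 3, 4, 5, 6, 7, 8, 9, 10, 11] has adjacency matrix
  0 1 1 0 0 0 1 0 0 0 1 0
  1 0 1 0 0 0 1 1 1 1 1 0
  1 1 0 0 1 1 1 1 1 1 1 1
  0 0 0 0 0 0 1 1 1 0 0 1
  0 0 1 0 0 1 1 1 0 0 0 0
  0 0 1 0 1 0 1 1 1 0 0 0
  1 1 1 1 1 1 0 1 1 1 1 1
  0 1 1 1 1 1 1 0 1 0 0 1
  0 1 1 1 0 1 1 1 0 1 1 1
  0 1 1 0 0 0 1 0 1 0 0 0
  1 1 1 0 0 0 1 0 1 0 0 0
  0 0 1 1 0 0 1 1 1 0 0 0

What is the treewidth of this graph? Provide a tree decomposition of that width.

Each bag holds 5 vertices, so the decomposition has width 4, which upper-bounds the treewidth. For the lower bound, the 5 vertices {0, 1, 2, 6, 10} are pairwise adjacent, and any tree decomposition puts a clique entirely inside one bag — forcing width ≥ 4. The upper and lower bounds meet at 4, so that is the treewidth.

Treewidth 4.
One optimal decomposition is:
Bags: B1 = {3, 6, 7, 8, 11}  B2 = {2, 6, 7, 8, 11}  B3 = {1, 2, 6, 7, 8}  B4 = {1, 2, 6, 8, 10}  B5 = {1, 2, 6, 8, 9}  B6 = {2, 5, 6, 7, 8}  B7 = {0, 1, 2, 6, 10}  B8 = {2, 4, 5, 6, 7}
Tree: B1–B2, B2–B3, B3–B4, B3–B5, B3–B6, B4–B7, B6–B8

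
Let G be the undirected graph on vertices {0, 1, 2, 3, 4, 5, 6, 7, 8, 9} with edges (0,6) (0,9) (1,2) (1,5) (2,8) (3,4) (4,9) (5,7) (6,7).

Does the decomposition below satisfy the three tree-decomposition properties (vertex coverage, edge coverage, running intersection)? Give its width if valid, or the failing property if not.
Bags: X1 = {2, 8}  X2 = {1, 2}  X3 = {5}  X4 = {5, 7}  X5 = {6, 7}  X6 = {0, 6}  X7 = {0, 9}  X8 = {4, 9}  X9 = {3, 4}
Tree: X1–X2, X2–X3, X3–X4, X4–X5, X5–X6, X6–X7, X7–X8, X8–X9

No — edge (1,5) lies in no bag.

A tree decomposition must satisfy three properties: every vertex lies in some bag; for every edge, both endpoints lie together in some bag; and for every vertex, the bags containing it form a connected subtree. Here edge (1,5) lies in no bag, so the decomposition is invalid.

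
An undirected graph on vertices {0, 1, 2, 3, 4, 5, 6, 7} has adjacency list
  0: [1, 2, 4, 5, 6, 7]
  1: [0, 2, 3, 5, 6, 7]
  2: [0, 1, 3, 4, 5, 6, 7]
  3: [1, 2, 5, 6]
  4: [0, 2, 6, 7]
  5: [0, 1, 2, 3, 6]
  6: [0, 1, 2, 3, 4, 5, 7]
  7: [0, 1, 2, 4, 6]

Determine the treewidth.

A width-4 tree decomposition is:
Bags: B1 = {0, 1, 2, 5, 6}  B2 = {0, 1, 2, 6, 7}  B3 = {1, 2, 3, 5, 6}  B4 = {0, 2, 4, 6, 7}
Tree: B1–B2, B1–B3, B2–B4
The largest bag has 5 vertices, giving width 4; this decomposition certifies tw(G) ≤ 4. On the other hand G contains the 5-clique {0, 1, 2, 5, 6}. A clique must lie in a single bag of any decomposition, so no decomposition can have width below 4. Combining the bounds, tw(G) = 4.

4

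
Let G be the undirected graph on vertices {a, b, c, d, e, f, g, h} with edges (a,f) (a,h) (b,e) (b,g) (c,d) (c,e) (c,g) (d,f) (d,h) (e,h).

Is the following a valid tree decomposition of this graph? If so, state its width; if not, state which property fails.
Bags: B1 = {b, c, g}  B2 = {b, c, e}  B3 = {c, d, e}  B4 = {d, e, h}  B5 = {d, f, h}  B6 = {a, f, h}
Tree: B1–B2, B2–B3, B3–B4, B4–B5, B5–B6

Yes; width 2.

Checking the three conditions: (i) the bags cover all of {a, b, c, d, e, f, g, h}; (ii) for each edge, some bag contains both endpoints; (iii) the bags containing any fixed vertex form a subtree. All hold, so the decomposition is valid with width 3 − 1 = 2.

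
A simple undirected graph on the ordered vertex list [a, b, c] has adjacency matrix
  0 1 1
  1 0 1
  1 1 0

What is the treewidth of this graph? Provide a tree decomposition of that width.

Treewidth 2.
One such decomposition:
Bags: B1 = {a, b, c}
Tree: (single bag)

With just one bag of size 3, the width is 3 − 1 = 2, so tw(G) ≤ 2. On the other hand G contains the 3-clique {a, b, c}. A clique must lie in a single bag of any decomposition, so no decomposition can have width below 2. Therefore the treewidth is 2.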